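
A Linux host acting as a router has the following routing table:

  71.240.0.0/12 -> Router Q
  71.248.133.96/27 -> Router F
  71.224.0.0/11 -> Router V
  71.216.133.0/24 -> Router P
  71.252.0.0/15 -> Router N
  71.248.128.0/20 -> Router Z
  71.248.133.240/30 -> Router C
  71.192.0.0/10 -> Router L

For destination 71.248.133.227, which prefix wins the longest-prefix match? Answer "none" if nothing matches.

71.248.128.0/20

Entries matching 71.248.133.227:
  71.192.0.0/10 (71.192.0.0 - 71.255.255.255)
  71.224.0.0/11 (71.224.0.0 - 71.255.255.255)
  71.240.0.0/12 (71.240.0.0 - 71.255.255.255)
  71.248.128.0/20 (71.248.128.0 - 71.248.143.255)
Most specific is 71.248.128.0/20.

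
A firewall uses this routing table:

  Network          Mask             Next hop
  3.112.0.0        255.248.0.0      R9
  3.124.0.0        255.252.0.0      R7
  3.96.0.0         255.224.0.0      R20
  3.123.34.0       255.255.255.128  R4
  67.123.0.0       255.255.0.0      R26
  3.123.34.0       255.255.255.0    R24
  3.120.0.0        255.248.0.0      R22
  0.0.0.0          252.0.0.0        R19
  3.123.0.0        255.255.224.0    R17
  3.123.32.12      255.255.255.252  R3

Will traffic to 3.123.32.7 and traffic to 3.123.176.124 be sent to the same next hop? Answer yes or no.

yes

3.123.32.7: longest match 3.120.0.0/13 -> R22
3.123.176.124: longest match 3.120.0.0/13 -> R22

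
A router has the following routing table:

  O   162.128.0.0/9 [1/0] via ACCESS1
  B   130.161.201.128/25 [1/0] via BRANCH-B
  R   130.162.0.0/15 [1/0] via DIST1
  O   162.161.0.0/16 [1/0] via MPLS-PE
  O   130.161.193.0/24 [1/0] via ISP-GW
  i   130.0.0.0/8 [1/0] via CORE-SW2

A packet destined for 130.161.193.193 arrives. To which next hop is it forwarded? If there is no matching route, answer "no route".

Routes whose prefix contains 130.161.193.193:
  130.0.0.0/8 (130.0.0.0 - 130.255.255.255) -> CORE-SW2
  130.161.193.0/24 (130.161.193.0 - 130.161.193.255) -> ISP-GW
More-specific entries that do NOT match:
  130.161.201.128/25 (130.161.201.128 - 130.161.201.255) does not contain 130.161.193.193
Longest matching prefix is /24 -> next hop ISP-GW.

ISP-GW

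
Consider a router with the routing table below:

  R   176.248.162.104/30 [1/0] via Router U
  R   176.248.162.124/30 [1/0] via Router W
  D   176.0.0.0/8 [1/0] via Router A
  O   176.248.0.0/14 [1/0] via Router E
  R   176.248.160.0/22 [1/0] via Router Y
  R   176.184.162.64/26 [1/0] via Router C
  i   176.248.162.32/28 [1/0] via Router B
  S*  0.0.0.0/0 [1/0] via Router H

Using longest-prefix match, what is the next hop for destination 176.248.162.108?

Router Y

Routes whose prefix contains 176.248.162.108:
  0.0.0.0/0 (default, matches everything) -> Router H
  176.0.0.0/8 (176.0.0.0 - 176.255.255.255) -> Router A
  176.248.0.0/14 (176.248.0.0 - 176.251.255.255) -> Router E
  176.248.160.0/22 (176.248.160.0 - 176.248.163.255) -> Router Y
More-specific entries that do NOT match:
  176.248.162.104/30 (176.248.162.104 - 176.248.162.107) does not contain 176.248.162.108
  176.248.162.124/30 (176.248.162.124 - 176.248.162.127) does not contain 176.248.162.108
  176.248.162.32/28 (176.248.162.32 - 176.248.162.47) does not contain 176.248.162.108
  176.184.162.64/26 (176.184.162.64 - 176.184.162.127) does not contain 176.248.162.108
Longest matching prefix is /22 -> next hop Router Y.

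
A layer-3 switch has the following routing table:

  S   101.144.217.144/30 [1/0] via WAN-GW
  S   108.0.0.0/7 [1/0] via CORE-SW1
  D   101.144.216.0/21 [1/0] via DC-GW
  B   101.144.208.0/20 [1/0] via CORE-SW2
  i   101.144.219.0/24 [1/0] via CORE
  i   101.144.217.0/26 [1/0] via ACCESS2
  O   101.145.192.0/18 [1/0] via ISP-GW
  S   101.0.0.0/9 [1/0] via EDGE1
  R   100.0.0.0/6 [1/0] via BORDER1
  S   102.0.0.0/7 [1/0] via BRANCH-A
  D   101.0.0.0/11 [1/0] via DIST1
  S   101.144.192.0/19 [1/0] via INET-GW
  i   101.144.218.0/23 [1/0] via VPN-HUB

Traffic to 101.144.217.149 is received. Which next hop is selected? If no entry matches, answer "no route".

DC-GW

Routes whose prefix contains 101.144.217.149:
  100.0.0.0/6 (100.0.0.0 - 103.255.255.255) -> BORDER1
  101.144.192.0/19 (101.144.192.0 - 101.144.223.255) -> INET-GW
  101.144.208.0/20 (101.144.208.0 - 101.144.223.255) -> CORE-SW2
  101.144.216.0/21 (101.144.216.0 - 101.144.223.255) -> DC-GW
More-specific entries that do NOT match:
  101.144.217.144/30 (101.144.217.144 - 101.144.217.147) does not contain 101.144.217.149
  101.144.217.0/26 (101.144.217.0 - 101.144.217.63) does not contain 101.144.217.149
  101.144.219.0/24 (101.144.219.0 - 101.144.219.255) does not contain 101.144.217.149
  101.144.218.0/23 (101.144.218.0 - 101.144.219.255) does not contain 101.144.217.149
Longest matching prefix is /21 -> next hop DC-GW.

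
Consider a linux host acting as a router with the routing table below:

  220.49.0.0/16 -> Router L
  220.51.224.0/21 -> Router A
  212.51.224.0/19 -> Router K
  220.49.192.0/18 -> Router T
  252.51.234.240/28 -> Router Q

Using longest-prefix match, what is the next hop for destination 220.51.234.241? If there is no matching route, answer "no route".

No entry's prefix contains 220.51.234.241; there is no default route.

no route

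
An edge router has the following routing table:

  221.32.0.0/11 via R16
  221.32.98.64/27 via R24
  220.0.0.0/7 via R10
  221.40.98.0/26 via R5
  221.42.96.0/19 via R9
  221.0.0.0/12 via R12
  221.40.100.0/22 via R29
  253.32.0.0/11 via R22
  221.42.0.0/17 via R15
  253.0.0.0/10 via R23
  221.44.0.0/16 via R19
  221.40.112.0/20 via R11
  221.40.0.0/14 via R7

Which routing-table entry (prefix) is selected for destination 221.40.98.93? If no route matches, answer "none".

221.40.0.0/14

Entries matching 221.40.98.93:
  220.0.0.0/7 (220.0.0.0 - 221.255.255.255)
  221.32.0.0/11 (221.32.0.0 - 221.63.255.255)
  221.40.0.0/14 (221.40.0.0 - 221.43.255.255)
Most specific is 221.40.0.0/14.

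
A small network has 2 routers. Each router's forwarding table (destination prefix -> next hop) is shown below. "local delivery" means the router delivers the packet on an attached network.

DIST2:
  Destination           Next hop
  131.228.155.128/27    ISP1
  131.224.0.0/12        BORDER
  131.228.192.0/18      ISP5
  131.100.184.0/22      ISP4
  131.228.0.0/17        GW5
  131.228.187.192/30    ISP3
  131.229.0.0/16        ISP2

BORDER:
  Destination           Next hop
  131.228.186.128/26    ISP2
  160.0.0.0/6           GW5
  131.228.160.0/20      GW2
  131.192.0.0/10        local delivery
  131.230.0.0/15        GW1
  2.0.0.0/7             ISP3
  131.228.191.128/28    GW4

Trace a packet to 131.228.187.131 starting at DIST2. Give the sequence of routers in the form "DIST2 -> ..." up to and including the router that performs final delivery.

DIST2 -> BORDER

At DIST2: longest match for 131.228.187.131 is 131.224.0.0/12 -> BORDER
At BORDER: longest match for 131.228.187.131 is 131.192.0.0/10 -> local delivery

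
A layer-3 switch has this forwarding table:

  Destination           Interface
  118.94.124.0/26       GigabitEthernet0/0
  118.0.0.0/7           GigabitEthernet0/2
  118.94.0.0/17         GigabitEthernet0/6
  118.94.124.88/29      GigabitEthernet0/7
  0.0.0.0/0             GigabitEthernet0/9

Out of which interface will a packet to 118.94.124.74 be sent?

Routes whose prefix contains 118.94.124.74:
  0.0.0.0/0 (default, matches everything) -> GigabitEthernet0/9
  118.0.0.0/7 (118.0.0.0 - 119.255.255.255) -> GigabitEthernet0/2
  118.94.0.0/17 (118.94.0.0 - 118.94.127.255) -> GigabitEthernet0/6
More-specific entries that do NOT match:
  118.94.124.88/29 (118.94.124.88 - 118.94.124.95) does not contain 118.94.124.74
  118.94.124.0/26 (118.94.124.0 - 118.94.124.63) does not contain 118.94.124.74
Longest matching prefix is /17 -> interface GigabitEthernet0/6.

GigabitEthernet0/6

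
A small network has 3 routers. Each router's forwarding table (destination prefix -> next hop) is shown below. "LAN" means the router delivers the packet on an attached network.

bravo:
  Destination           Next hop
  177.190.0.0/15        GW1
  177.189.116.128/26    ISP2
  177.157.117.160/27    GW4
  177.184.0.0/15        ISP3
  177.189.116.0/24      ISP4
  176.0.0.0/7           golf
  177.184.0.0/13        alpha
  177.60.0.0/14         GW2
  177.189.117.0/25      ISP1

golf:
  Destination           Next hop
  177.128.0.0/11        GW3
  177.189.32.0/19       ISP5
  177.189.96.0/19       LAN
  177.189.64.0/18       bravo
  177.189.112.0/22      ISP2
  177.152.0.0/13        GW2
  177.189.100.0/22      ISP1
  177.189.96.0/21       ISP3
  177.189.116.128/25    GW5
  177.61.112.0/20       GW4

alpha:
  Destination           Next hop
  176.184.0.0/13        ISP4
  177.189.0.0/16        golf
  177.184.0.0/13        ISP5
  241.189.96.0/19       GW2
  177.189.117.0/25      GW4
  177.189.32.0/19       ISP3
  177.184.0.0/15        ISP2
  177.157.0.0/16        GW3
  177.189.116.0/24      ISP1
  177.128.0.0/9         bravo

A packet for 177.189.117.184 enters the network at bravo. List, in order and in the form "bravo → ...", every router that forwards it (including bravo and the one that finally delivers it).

bravo → alpha → golf

At bravo: longest match for 177.189.117.184 is 177.184.0.0/13 -> alpha
At alpha: longest match for 177.189.117.184 is 177.189.0.0/16 -> golf
At golf: longest match for 177.189.117.184 is 177.189.96.0/19 -> LAN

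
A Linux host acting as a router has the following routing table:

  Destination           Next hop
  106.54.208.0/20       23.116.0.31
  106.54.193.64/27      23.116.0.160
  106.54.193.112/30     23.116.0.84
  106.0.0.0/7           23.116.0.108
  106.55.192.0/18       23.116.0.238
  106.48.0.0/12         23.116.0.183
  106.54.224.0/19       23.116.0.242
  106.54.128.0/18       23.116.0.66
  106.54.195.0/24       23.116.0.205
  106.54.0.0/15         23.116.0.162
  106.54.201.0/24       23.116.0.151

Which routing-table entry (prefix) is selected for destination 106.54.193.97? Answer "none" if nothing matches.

106.54.0.0/15

Entries matching 106.54.193.97:
  106.0.0.0/7 (106.0.0.0 - 107.255.255.255)
  106.48.0.0/12 (106.48.0.0 - 106.63.255.255)
  106.54.0.0/15 (106.54.0.0 - 106.55.255.255)
Most specific is 106.54.0.0/15.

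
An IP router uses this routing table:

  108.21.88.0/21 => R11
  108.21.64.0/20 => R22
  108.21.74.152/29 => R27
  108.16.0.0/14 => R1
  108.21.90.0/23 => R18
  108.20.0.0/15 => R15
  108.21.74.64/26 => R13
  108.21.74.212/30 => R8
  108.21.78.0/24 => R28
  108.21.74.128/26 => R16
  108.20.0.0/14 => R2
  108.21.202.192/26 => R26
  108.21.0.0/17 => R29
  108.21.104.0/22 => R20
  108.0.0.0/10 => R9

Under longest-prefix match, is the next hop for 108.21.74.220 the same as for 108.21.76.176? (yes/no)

yes

108.21.74.220: longest match 108.21.64.0/20 -> R22
108.21.76.176: longest match 108.21.64.0/20 -> R22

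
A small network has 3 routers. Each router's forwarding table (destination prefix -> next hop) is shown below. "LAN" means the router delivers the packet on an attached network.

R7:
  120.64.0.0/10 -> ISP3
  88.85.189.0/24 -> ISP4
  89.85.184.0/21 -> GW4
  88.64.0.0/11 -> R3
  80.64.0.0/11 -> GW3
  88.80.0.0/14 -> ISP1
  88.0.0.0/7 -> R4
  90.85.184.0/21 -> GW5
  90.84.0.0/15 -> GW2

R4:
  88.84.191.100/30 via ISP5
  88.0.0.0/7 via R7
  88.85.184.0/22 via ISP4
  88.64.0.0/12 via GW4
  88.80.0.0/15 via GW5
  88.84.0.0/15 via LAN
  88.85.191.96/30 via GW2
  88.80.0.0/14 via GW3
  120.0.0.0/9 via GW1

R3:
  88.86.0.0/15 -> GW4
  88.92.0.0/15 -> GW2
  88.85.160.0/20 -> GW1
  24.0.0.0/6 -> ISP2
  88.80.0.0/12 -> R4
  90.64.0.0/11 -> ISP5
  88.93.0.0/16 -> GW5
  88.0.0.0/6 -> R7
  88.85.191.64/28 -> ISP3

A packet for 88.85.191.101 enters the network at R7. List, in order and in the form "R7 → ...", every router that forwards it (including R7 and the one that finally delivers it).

At R7: longest match for 88.85.191.101 is 88.64.0.0/11 -> R3
At R3: longest match for 88.85.191.101 is 88.80.0.0/12 -> R4
At R4: longest match for 88.85.191.101 is 88.84.0.0/15 -> LAN

R7 → R3 → R4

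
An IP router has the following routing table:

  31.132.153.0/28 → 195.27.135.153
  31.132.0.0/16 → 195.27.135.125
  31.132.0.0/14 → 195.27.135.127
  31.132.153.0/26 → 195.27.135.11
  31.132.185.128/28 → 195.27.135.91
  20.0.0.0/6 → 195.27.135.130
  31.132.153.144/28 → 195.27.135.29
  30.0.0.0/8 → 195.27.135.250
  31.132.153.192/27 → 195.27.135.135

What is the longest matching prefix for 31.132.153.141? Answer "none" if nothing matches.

Entries matching 31.132.153.141:
  31.132.0.0/14 (31.132.0.0 - 31.135.255.255)
  31.132.0.0/16 (31.132.0.0 - 31.132.255.255)
Most specific is 31.132.0.0/16.

31.132.0.0/16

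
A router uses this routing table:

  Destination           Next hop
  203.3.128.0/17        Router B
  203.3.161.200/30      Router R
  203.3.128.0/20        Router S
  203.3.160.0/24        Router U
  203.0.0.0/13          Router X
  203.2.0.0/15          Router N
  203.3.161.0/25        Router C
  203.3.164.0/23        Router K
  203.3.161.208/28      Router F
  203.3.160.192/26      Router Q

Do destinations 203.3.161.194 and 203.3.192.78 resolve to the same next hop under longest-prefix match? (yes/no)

yes

203.3.161.194: longest match 203.3.128.0/17 -> Router B
203.3.192.78: longest match 203.3.128.0/17 -> Router B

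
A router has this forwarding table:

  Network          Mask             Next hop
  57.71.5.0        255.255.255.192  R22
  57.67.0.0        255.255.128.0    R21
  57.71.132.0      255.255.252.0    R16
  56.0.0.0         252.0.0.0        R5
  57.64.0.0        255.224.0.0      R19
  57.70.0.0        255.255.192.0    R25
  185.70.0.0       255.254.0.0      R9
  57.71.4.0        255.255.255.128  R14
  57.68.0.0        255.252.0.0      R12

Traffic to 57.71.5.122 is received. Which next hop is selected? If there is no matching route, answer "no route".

Routes whose prefix contains 57.71.5.122:
  56.0.0.0/6 (56.0.0.0 - 59.255.255.255) -> R5
  57.64.0.0/11 (57.64.0.0 - 57.95.255.255) -> R19
  57.68.0.0/14 (57.68.0.0 - 57.71.255.255) -> R12
More-specific entries that do NOT match:
  57.71.5.0/26 (57.71.5.0 - 57.71.5.63) does not contain 57.71.5.122
  57.71.4.0/25 (57.71.4.0 - 57.71.4.127) does not contain 57.71.5.122
  57.71.132.0/22 (57.71.132.0 - 57.71.135.255) does not contain 57.71.5.122
  57.70.0.0/18 (57.70.0.0 - 57.70.63.255) does not contain 57.71.5.122
  57.67.0.0/17 (57.67.0.0 - 57.67.127.255) does not contain 57.71.5.122
  185.70.0.0/15 (185.70.0.0 - 185.71.255.255) does not contain 57.71.5.122
Longest matching prefix is /14 -> next hop R12.

R12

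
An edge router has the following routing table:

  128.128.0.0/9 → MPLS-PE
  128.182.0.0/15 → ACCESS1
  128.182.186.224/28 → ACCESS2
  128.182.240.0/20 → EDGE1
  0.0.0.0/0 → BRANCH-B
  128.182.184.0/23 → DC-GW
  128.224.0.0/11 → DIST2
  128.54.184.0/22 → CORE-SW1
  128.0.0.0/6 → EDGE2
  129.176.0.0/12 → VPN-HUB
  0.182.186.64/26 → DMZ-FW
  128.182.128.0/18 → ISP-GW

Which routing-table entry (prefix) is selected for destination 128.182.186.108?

128.182.128.0/18

Entries matching 128.182.186.108:
  0.0.0.0/0 (default, matches everything)
  128.0.0.0/6 (128.0.0.0 - 131.255.255.255)
  128.128.0.0/9 (128.128.0.0 - 128.255.255.255)
  128.182.0.0/15 (128.182.0.0 - 128.183.255.255)
  128.182.128.0/18 (128.182.128.0 - 128.182.191.255)
Most specific is 128.182.128.0/18.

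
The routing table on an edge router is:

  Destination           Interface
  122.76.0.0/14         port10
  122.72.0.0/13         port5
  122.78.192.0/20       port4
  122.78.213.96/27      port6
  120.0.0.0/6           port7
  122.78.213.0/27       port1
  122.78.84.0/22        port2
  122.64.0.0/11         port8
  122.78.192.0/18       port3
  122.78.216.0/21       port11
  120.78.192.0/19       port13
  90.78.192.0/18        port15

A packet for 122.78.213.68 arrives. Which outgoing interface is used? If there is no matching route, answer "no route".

Routes whose prefix contains 122.78.213.68:
  120.0.0.0/6 (120.0.0.0 - 123.255.255.255) -> port7
  122.64.0.0/11 (122.64.0.0 - 122.95.255.255) -> port8
  122.72.0.0/13 (122.72.0.0 - 122.79.255.255) -> port5
  122.76.0.0/14 (122.76.0.0 - 122.79.255.255) -> port10
  122.78.192.0/18 (122.78.192.0 - 122.78.255.255) -> port3
More-specific entries that do NOT match:
  122.78.213.96/27 (122.78.213.96 - 122.78.213.127) does not contain 122.78.213.68
  122.78.213.0/27 (122.78.213.0 - 122.78.213.31) does not contain 122.78.213.68
  122.78.84.0/22 (122.78.84.0 - 122.78.87.255) does not contain 122.78.213.68
  122.78.216.0/21 (122.78.216.0 - 122.78.223.255) does not contain 122.78.213.68
  122.78.192.0/20 (122.78.192.0 - 122.78.207.255) does not contain 122.78.213.68
  120.78.192.0/19 (120.78.192.0 - 120.78.223.255) does not contain 122.78.213.68
Longest matching prefix is /18 -> interface port3.

port3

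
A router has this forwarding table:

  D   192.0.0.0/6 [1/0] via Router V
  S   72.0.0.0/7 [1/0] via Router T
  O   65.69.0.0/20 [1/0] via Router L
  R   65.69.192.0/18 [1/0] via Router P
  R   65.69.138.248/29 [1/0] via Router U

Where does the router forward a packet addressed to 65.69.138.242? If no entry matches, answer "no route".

No entry's prefix contains 65.69.138.242; there is no default route.

no route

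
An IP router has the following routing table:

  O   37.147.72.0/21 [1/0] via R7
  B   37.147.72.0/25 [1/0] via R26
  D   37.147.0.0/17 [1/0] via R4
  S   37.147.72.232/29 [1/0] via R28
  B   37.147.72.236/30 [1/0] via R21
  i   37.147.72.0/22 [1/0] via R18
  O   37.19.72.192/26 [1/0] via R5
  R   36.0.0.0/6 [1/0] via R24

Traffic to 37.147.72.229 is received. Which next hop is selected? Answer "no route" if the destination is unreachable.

Routes whose prefix contains 37.147.72.229:
  36.0.0.0/6 (36.0.0.0 - 39.255.255.255) -> R24
  37.147.0.0/17 (37.147.0.0 - 37.147.127.255) -> R4
  37.147.72.0/21 (37.147.72.0 - 37.147.79.255) -> R7
  37.147.72.0/22 (37.147.72.0 - 37.147.75.255) -> R18
More-specific entries that do NOT match:
  37.147.72.236/30 (37.147.72.236 - 37.147.72.239) does not contain 37.147.72.229
  37.147.72.232/29 (37.147.72.232 - 37.147.72.239) does not contain 37.147.72.229
  37.19.72.192/26 (37.19.72.192 - 37.19.72.255) does not contain 37.147.72.229
  37.147.72.0/25 (37.147.72.0 - 37.147.72.127) does not contain 37.147.72.229
Longest matching prefix is /22 -> next hop R18.

R18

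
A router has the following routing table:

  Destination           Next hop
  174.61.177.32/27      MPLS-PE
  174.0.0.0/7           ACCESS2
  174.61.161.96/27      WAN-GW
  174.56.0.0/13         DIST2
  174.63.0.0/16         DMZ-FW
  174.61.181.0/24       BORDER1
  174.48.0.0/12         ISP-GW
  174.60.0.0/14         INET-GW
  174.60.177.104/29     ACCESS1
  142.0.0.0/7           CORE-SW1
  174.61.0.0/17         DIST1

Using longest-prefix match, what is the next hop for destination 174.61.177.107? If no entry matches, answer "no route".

INET-GW

Routes whose prefix contains 174.61.177.107:
  174.0.0.0/7 (174.0.0.0 - 175.255.255.255) -> ACCESS2
  174.48.0.0/12 (174.48.0.0 - 174.63.255.255) -> ISP-GW
  174.56.0.0/13 (174.56.0.0 - 174.63.255.255) -> DIST2
  174.60.0.0/14 (174.60.0.0 - 174.63.255.255) -> INET-GW
More-specific entries that do NOT match:
  174.60.177.104/29 (174.60.177.104 - 174.60.177.111) does not contain 174.61.177.107
  174.61.177.32/27 (174.61.177.32 - 174.61.177.63) does not contain 174.61.177.107
  174.61.161.96/27 (174.61.161.96 - 174.61.161.127) does not contain 174.61.177.107
  174.61.181.0/24 (174.61.181.0 - 174.61.181.255) does not contain 174.61.177.107
  174.61.0.0/17 (174.61.0.0 - 174.61.127.255) does not contain 174.61.177.107
  174.63.0.0/16 (174.63.0.0 - 174.63.255.255) does not contain 174.61.177.107
Longest matching prefix is /14 -> next hop INET-GW.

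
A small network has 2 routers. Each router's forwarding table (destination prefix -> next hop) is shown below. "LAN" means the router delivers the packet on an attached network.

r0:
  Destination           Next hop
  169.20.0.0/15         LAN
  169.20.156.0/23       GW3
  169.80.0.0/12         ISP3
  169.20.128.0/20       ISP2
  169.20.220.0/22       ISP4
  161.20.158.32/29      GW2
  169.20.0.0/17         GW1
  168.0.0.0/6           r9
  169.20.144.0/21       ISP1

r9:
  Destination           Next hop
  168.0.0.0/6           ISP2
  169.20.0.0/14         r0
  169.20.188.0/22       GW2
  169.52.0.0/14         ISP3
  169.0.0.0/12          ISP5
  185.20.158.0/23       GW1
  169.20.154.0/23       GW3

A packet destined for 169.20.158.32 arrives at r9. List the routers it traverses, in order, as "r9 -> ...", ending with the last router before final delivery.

At r9: longest match for 169.20.158.32 is 169.20.0.0/14 -> r0
At r0: longest match for 169.20.158.32 is 169.20.0.0/15 -> LAN

r9 -> r0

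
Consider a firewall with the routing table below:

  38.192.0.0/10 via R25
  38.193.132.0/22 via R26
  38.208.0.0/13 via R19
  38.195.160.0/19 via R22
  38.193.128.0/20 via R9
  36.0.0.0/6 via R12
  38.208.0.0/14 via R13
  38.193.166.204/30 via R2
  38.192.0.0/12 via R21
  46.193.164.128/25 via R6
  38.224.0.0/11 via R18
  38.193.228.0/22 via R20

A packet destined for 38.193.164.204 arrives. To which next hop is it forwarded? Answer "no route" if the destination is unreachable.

Routes whose prefix contains 38.193.164.204:
  36.0.0.0/6 (36.0.0.0 - 39.255.255.255) -> R12
  38.192.0.0/10 (38.192.0.0 - 38.255.255.255) -> R25
  38.192.0.0/12 (38.192.0.0 - 38.207.255.255) -> R21
More-specific entries that do NOT match:
  38.193.166.204/30 (38.193.166.204 - 38.193.166.207) does not contain 38.193.164.204
  46.193.164.128/25 (46.193.164.128 - 46.193.164.255) does not contain 38.193.164.204
  38.193.132.0/22 (38.193.132.0 - 38.193.135.255) does not contain 38.193.164.204
  38.193.228.0/22 (38.193.228.0 - 38.193.231.255) does not contain 38.193.164.204
  38.193.128.0/20 (38.193.128.0 - 38.193.143.255) does not contain 38.193.164.204
  38.195.160.0/19 (38.195.160.0 - 38.195.191.255) does not contain 38.193.164.204
  38.208.0.0/14 (38.208.0.0 - 38.211.255.255) does not contain 38.193.164.204
  38.208.0.0/13 (38.208.0.0 - 38.215.255.255) does not contain 38.193.164.204
Longest matching prefix is /12 -> next hop R21.

R21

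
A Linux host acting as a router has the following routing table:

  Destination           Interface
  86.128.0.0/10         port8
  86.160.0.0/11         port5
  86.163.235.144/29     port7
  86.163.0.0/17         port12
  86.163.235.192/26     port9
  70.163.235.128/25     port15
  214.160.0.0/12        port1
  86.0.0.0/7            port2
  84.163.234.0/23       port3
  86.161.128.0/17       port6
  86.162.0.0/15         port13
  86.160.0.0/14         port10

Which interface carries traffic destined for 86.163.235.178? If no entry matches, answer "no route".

Routes whose prefix contains 86.163.235.178:
  86.0.0.0/7 (86.0.0.0 - 87.255.255.255) -> port2
  86.128.0.0/10 (86.128.0.0 - 86.191.255.255) -> port8
  86.160.0.0/11 (86.160.0.0 - 86.191.255.255) -> port5
  86.160.0.0/14 (86.160.0.0 - 86.163.255.255) -> port10
  86.162.0.0/15 (86.162.0.0 - 86.163.255.255) -> port13
More-specific entries that do NOT match:
  86.163.235.144/29 (86.163.235.144 - 86.163.235.151) does not contain 86.163.235.178
  86.163.235.192/26 (86.163.235.192 - 86.163.235.255) does not contain 86.163.235.178
  70.163.235.128/25 (70.163.235.128 - 70.163.235.255) does not contain 86.163.235.178
  84.163.234.0/23 (84.163.234.0 - 84.163.235.255) does not contain 86.163.235.178
  86.163.0.0/17 (86.163.0.0 - 86.163.127.255) does not contain 86.163.235.178
  86.161.128.0/17 (86.161.128.0 - 86.161.255.255) does not contain 86.163.235.178
Longest matching prefix is /15 -> interface port13.

port13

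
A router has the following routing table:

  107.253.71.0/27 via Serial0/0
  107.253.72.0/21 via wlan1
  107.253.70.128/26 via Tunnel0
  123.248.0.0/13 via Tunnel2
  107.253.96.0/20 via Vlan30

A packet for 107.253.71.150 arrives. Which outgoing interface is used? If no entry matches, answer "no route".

No entry's prefix contains 107.253.71.150; there is no default route.

no route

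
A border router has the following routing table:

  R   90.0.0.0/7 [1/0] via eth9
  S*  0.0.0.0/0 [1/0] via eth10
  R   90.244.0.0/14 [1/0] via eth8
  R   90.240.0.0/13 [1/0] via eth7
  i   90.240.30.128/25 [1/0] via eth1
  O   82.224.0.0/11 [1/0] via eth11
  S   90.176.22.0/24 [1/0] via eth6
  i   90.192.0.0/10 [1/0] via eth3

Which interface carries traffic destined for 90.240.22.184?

Routes whose prefix contains 90.240.22.184:
  0.0.0.0/0 (default, matches everything) -> eth10
  90.0.0.0/7 (90.0.0.0 - 91.255.255.255) -> eth9
  90.192.0.0/10 (90.192.0.0 - 90.255.255.255) -> eth3
  90.240.0.0/13 (90.240.0.0 - 90.247.255.255) -> eth7
More-specific entries that do NOT match:
  90.240.30.128/25 (90.240.30.128 - 90.240.30.255) does not contain 90.240.22.184
  90.176.22.0/24 (90.176.22.0 - 90.176.22.255) does not contain 90.240.22.184
  90.244.0.0/14 (90.244.0.0 - 90.247.255.255) does not contain 90.240.22.184
Longest matching prefix is /13 -> interface eth7.

eth7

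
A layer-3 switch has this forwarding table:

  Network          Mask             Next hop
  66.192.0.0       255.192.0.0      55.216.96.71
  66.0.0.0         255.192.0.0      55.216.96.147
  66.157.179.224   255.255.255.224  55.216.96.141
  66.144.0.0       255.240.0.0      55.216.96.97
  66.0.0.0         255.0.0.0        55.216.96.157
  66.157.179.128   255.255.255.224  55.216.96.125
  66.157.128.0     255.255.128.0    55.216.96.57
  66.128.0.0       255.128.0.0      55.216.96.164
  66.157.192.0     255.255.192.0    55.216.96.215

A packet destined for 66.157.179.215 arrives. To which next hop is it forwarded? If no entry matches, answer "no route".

55.216.96.57

Routes whose prefix contains 66.157.179.215:
  66.0.0.0/8 (66.0.0.0 - 66.255.255.255) -> 55.216.96.157
  66.128.0.0/9 (66.128.0.0 - 66.255.255.255) -> 55.216.96.164
  66.144.0.0/12 (66.144.0.0 - 66.159.255.255) -> 55.216.96.97
  66.157.128.0/17 (66.157.128.0 - 66.157.255.255) -> 55.216.96.57
More-specific entries that do NOT match:
  66.157.179.224/27 (66.157.179.224 - 66.157.179.255) does not contain 66.157.179.215
  66.157.179.128/27 (66.157.179.128 - 66.157.179.159) does not contain 66.157.179.215
  66.157.192.0/18 (66.157.192.0 - 66.157.255.255) does not contain 66.157.179.215
Longest matching prefix is /17 -> next hop 55.216.96.57.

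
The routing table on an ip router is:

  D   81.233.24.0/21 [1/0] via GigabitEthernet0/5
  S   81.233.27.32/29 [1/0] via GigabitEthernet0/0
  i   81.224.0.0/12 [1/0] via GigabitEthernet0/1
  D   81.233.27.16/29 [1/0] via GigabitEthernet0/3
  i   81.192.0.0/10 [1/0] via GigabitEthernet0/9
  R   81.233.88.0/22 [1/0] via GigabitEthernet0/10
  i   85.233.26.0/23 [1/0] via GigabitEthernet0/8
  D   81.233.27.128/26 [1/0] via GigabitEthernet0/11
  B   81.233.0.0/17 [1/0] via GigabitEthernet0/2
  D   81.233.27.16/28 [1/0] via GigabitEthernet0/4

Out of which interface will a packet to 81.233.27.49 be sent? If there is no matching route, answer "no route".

GigabitEthernet0/5

Routes whose prefix contains 81.233.27.49:
  81.192.0.0/10 (81.192.0.0 - 81.255.255.255) -> GigabitEthernet0/9
  81.224.0.0/12 (81.224.0.0 - 81.239.255.255) -> GigabitEthernet0/1
  81.233.0.0/17 (81.233.0.0 - 81.233.127.255) -> GigabitEthernet0/2
  81.233.24.0/21 (81.233.24.0 - 81.233.31.255) -> GigabitEthernet0/5
More-specific entries that do NOT match:
  81.233.27.32/29 (81.233.27.32 - 81.233.27.39) does not contain 81.233.27.49
  81.233.27.16/29 (81.233.27.16 - 81.233.27.23) does not contain 81.233.27.49
  81.233.27.16/28 (81.233.27.16 - 81.233.27.31) does not contain 81.233.27.49
  81.233.27.128/26 (81.233.27.128 - 81.233.27.191) does not contain 81.233.27.49
  85.233.26.0/23 (85.233.26.0 - 85.233.27.255) does not contain 81.233.27.49
  81.233.88.0/22 (81.233.88.0 - 81.233.91.255) does not contain 81.233.27.49
Longest matching prefix is /21 -> interface GigabitEthernet0/5.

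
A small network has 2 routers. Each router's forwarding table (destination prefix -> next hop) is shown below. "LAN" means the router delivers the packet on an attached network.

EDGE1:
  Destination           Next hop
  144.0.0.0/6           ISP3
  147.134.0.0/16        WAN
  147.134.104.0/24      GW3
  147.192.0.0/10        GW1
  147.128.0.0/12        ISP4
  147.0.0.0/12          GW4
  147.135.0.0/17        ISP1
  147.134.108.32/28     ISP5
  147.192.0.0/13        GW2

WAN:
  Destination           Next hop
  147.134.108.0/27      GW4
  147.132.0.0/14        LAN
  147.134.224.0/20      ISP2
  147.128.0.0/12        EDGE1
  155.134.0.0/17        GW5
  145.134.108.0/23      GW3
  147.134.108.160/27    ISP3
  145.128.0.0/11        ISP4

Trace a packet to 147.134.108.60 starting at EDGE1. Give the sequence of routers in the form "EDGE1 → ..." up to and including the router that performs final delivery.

At EDGE1: longest match for 147.134.108.60 is 147.134.0.0/16 -> WAN
At WAN: longest match for 147.134.108.60 is 147.132.0.0/14 -> LAN

EDGE1 → WAN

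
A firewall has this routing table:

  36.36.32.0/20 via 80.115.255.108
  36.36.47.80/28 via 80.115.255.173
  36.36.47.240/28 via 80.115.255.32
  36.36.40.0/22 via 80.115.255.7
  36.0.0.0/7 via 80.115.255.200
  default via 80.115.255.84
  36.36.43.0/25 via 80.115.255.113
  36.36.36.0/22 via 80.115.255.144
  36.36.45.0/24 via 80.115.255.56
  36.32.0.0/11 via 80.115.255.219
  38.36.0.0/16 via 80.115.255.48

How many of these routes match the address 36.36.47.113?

4

Prefixes containing 36.36.47.113:
  0.0.0.0/0 (default, matches everything)
  36.0.0.0/7 (36.0.0.0 - 37.255.255.255)
  36.32.0.0/11 (36.32.0.0 - 36.63.255.255)
  36.36.32.0/20 (36.36.32.0 - 36.36.47.255)
Total matching entries: 4.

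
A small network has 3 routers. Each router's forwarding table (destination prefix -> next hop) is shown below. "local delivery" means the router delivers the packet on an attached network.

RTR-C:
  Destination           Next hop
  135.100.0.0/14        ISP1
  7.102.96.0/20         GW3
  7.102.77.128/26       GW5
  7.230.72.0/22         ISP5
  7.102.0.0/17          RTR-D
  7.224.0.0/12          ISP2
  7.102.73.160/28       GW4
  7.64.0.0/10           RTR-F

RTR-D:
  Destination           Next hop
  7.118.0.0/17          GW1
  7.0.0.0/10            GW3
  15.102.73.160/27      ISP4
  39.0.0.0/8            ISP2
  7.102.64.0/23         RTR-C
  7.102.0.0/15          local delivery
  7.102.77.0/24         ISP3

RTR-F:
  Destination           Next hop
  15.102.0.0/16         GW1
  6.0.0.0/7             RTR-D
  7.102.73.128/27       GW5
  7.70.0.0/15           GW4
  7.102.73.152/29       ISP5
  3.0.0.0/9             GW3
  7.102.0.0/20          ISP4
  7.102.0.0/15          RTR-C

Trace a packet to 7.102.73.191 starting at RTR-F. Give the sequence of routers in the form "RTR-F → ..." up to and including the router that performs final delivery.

RTR-F → RTR-C → RTR-D

At RTR-F: longest match for 7.102.73.191 is 7.102.0.0/15 -> RTR-C
At RTR-C: longest match for 7.102.73.191 is 7.102.0.0/17 -> RTR-D
At RTR-D: longest match for 7.102.73.191 is 7.102.0.0/15 -> local delivery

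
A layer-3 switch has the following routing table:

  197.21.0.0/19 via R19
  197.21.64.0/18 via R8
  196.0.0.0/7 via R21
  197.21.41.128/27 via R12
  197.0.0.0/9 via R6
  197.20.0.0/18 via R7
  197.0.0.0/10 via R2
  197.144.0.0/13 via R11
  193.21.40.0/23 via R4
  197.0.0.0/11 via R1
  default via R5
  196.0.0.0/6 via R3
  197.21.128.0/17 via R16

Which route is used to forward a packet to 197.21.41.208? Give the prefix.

Entries matching 197.21.41.208:
  0.0.0.0/0 (default, matches everything)
  196.0.0.0/6 (196.0.0.0 - 199.255.255.255)
  196.0.0.0/7 (196.0.0.0 - 197.255.255.255)
  197.0.0.0/9 (197.0.0.0 - 197.127.255.255)
  197.0.0.0/10 (197.0.0.0 - 197.63.255.255)
  197.0.0.0/11 (197.0.0.0 - 197.31.255.255)
Most specific is 197.0.0.0/11.

197.0.0.0/11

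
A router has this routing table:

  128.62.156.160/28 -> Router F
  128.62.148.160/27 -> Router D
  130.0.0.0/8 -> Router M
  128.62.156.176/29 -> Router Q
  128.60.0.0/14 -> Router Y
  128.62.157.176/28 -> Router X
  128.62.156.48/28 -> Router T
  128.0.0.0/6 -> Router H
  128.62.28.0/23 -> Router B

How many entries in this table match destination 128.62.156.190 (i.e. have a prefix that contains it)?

2

Prefixes containing 128.62.156.190:
  128.0.0.0/6 (128.0.0.0 - 131.255.255.255)
  128.60.0.0/14 (128.60.0.0 - 128.63.255.255)
Total matching entries: 2.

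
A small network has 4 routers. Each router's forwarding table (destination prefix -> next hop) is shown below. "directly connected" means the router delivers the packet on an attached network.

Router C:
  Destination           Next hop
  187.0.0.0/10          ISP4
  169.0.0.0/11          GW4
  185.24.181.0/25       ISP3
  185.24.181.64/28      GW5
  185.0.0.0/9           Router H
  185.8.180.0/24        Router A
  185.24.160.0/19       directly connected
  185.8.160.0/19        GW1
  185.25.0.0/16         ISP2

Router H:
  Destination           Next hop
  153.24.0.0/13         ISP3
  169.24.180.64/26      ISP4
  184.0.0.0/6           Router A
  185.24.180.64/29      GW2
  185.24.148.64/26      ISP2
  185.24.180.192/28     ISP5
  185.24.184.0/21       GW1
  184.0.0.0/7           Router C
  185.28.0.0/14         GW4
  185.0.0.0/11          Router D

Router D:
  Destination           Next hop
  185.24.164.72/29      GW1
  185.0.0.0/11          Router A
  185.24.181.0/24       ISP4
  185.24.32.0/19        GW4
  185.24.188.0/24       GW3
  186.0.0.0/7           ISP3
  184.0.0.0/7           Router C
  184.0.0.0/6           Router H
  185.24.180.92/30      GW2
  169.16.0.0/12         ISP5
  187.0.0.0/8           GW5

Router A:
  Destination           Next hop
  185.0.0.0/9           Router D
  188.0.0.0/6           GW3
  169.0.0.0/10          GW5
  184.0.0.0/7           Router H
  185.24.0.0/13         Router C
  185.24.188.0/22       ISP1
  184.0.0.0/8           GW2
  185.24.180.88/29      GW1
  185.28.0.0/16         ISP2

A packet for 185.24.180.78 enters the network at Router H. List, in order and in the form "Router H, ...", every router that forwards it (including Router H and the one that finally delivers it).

Router H, Router D, Router A, Router C

At Router H: longest match for 185.24.180.78 is 185.0.0.0/11 -> Router D
At Router D: longest match for 185.24.180.78 is 185.0.0.0/11 -> Router A
At Router A: longest match for 185.24.180.78 is 185.24.0.0/13 -> Router C
At Router C: longest match for 185.24.180.78 is 185.24.160.0/19 -> directly connected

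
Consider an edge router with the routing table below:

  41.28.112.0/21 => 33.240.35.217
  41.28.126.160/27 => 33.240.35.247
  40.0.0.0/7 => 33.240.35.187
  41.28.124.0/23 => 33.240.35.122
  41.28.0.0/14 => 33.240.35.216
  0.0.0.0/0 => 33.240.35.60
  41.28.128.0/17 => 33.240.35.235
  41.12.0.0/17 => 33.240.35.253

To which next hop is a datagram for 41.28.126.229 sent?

Routes whose prefix contains 41.28.126.229:
  0.0.0.0/0 (default, matches everything) -> 33.240.35.60
  40.0.0.0/7 (40.0.0.0 - 41.255.255.255) -> 33.240.35.187
  41.28.0.0/14 (41.28.0.0 - 41.31.255.255) -> 33.240.35.216
More-specific entries that do NOT match:
  41.28.126.160/27 (41.28.126.160 - 41.28.126.191) does not contain 41.28.126.229
  41.28.124.0/23 (41.28.124.0 - 41.28.125.255) does not contain 41.28.126.229
  41.28.112.0/21 (41.28.112.0 - 41.28.119.255) does not contain 41.28.126.229
  41.28.128.0/17 (41.28.128.0 - 41.28.255.255) does not contain 41.28.126.229
  41.12.0.0/17 (41.12.0.0 - 41.12.127.255) does not contain 41.28.126.229
Longest matching prefix is /14 -> next hop 33.240.35.216.

33.240.35.216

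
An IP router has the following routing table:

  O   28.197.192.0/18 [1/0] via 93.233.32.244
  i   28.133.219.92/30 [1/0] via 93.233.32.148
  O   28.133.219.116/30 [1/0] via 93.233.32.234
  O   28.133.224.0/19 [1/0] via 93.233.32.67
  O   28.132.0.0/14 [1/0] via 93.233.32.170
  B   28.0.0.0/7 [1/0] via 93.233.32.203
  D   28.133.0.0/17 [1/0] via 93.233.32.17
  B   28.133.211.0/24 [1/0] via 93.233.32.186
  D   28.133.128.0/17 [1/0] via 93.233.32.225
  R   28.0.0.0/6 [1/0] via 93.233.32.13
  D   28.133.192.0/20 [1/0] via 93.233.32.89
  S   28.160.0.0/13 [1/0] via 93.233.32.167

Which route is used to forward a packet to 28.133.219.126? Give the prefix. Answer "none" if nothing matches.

Entries matching 28.133.219.126:
  28.0.0.0/6 (28.0.0.0 - 31.255.255.255)
  28.0.0.0/7 (28.0.0.0 - 29.255.255.255)
  28.132.0.0/14 (28.132.0.0 - 28.135.255.255)
  28.133.128.0/17 (28.133.128.0 - 28.133.255.255)
Most specific is 28.133.128.0/17.

28.133.128.0/17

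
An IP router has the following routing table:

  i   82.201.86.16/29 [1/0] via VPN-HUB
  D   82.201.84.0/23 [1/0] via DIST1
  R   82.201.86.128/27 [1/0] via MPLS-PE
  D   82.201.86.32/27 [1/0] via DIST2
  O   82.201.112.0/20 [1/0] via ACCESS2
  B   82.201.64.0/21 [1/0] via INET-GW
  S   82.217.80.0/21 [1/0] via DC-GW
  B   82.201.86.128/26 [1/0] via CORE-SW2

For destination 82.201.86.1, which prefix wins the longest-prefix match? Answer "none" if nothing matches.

82.201.86.1 is outside every listed prefix and there is no default route.

none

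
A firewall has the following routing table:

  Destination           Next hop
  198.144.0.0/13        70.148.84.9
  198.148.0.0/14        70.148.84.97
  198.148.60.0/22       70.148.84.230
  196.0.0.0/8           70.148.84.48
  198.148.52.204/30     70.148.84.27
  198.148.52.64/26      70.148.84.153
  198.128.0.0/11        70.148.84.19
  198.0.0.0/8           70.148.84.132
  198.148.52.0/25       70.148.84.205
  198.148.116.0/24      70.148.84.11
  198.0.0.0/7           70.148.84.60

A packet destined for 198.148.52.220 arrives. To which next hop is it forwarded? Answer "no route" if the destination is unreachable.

70.148.84.97

Routes whose prefix contains 198.148.52.220:
  198.0.0.0/7 (198.0.0.0 - 199.255.255.255) -> 70.148.84.60
  198.0.0.0/8 (198.0.0.0 - 198.255.255.255) -> 70.148.84.132
  198.128.0.0/11 (198.128.0.0 - 198.159.255.255) -> 70.148.84.19
  198.144.0.0/13 (198.144.0.0 - 198.151.255.255) -> 70.148.84.9
  198.148.0.0/14 (198.148.0.0 - 198.151.255.255) -> 70.148.84.97
More-specific entries that do NOT match:
  198.148.52.204/30 (198.148.52.204 - 198.148.52.207) does not contain 198.148.52.220
  198.148.52.64/26 (198.148.52.64 - 198.148.52.127) does not contain 198.148.52.220
  198.148.52.0/25 (198.148.52.0 - 198.148.52.127) does not contain 198.148.52.220
  198.148.116.0/24 (198.148.116.0 - 198.148.116.255) does not contain 198.148.52.220
  198.148.60.0/22 (198.148.60.0 - 198.148.63.255) does not contain 198.148.52.220
Longest matching prefix is /14 -> next hop 70.148.84.97.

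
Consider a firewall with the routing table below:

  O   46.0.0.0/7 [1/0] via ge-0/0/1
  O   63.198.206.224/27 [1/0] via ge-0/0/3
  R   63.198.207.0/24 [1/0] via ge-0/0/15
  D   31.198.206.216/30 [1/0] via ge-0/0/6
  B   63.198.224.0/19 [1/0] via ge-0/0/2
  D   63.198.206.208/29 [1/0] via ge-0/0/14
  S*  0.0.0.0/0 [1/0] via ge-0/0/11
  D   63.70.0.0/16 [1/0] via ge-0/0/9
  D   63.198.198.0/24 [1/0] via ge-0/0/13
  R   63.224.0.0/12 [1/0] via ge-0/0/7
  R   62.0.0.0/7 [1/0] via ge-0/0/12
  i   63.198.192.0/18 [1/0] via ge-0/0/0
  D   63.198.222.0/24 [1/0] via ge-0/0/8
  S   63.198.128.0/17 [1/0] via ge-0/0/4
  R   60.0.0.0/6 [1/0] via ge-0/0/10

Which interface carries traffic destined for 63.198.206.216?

ge-0/0/0

Routes whose prefix contains 63.198.206.216:
  0.0.0.0/0 (default, matches everything) -> ge-0/0/11
  60.0.0.0/6 (60.0.0.0 - 63.255.255.255) -> ge-0/0/10
  62.0.0.0/7 (62.0.0.0 - 63.255.255.255) -> ge-0/0/12
  63.198.128.0/17 (63.198.128.0 - 63.198.255.255) -> ge-0/0/4
  63.198.192.0/18 (63.198.192.0 - 63.198.255.255) -> ge-0/0/0
More-specific entries that do NOT match:
  31.198.206.216/30 (31.198.206.216 - 31.198.206.219) does not contain 63.198.206.216
  63.198.206.208/29 (63.198.206.208 - 63.198.206.215) does not contain 63.198.206.216
  63.198.206.224/27 (63.198.206.224 - 63.198.206.255) does not contain 63.198.206.216
  63.198.207.0/24 (63.198.207.0 - 63.198.207.255) does not contain 63.198.206.216
  63.198.198.0/24 (63.198.198.0 - 63.198.198.255) does not contain 63.198.206.216
  63.198.222.0/24 (63.198.222.0 - 63.198.222.255) does not contain 63.198.206.216
  63.198.224.0/19 (63.198.224.0 - 63.198.255.255) does not contain 63.198.206.216
Longest matching prefix is /18 -> interface ge-0/0/0.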